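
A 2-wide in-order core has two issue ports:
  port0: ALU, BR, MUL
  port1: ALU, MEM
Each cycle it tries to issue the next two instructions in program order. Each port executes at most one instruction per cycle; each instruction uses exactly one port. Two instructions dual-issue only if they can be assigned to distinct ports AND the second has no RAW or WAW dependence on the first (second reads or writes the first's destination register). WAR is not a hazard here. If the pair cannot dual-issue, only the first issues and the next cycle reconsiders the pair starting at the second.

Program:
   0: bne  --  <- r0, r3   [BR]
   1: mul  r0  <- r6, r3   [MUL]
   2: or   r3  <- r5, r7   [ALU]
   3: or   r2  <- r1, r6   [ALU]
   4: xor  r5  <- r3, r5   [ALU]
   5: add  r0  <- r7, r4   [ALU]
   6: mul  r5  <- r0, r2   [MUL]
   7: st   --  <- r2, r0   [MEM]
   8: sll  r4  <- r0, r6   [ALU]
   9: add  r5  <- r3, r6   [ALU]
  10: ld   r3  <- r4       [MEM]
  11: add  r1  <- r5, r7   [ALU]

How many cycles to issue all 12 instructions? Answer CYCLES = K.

  cy0 -> i0 (bne.BR) no-port BR/MUL
  cy1 -> i1,i2 (mul.MUL+or.ALU) 2-wide
  cy2 -> i3,i4 (or.ALU+xor.ALU) 2-wide
  cy3 -> i5 (add.ALU) RAW r0
  cy4 -> i6,i7 (mul.MUL+st.MEM) 2-wide
  cy5 -> i8,i9 (sll.ALU+add.ALU) 2-wide
  cy6 -> i10,i11 (ld.MEM+add.ALU) 2-wide

CYCLES = 7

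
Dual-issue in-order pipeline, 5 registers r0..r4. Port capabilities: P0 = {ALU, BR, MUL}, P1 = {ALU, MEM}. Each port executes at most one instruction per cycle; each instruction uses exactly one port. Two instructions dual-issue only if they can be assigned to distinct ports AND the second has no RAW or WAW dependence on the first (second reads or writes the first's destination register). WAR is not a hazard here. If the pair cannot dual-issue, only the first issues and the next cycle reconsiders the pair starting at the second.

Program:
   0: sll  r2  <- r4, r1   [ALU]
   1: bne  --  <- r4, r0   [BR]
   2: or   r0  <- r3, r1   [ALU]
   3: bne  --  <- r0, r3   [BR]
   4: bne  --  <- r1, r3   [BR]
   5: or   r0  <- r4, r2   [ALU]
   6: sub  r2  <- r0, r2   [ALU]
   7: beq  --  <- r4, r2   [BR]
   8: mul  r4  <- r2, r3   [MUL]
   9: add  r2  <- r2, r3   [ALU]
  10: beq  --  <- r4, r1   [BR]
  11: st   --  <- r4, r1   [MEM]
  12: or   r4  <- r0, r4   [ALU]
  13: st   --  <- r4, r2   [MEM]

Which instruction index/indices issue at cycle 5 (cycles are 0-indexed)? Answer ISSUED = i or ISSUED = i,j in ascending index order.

  cy0 -> i0/i1 (sll.ALU bne.BR) pair
  cy1 -> i2 (or.ALU) RAW r0
  cy2 -> i3 (bne.BR) no-port BR/BR
  cy3 -> i4/i5 (bne.BR or.ALU) pair
  cy4 -> i6 (sub.ALU) RAW r2
  cy5 -> i7 (beq.BR) no-port BR/MUL
  cy6 -> i8/i9 (mul.MUL add.ALU) pair
  cy7 -> i10/i11 (beq.BR st.MEM) pair
  cy8 -> i12 (or.ALU) RAW r4
  cy9 -> i13 (st.MEM) tail

ISSUED = 7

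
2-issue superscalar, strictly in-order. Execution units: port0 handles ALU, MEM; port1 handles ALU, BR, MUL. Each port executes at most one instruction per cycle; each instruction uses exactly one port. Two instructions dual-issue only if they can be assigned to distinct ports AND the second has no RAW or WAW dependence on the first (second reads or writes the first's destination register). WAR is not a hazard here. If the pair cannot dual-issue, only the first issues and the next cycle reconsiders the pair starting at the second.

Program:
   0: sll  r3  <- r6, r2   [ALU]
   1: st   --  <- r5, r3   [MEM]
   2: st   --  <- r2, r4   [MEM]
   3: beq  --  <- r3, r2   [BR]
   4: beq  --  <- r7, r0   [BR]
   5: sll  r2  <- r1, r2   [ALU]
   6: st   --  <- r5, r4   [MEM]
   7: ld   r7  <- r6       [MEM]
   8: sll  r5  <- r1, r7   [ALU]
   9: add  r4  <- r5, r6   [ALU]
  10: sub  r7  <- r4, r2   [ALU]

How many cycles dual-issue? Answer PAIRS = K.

PAIRS = 2

0. sll @i0  | RAW r3
1. st @i1  | no-port MEM/MEM
2. st beq @i2&i3  | pair
3. beq sll @i4&i5  | pair
4. st @i6  | no-port MEM/MEM
5. ld @i7  | RAW r7
6. sll @i8  | RAW r5
7. add @i9  | RAW r4
8. sub @i10  | tail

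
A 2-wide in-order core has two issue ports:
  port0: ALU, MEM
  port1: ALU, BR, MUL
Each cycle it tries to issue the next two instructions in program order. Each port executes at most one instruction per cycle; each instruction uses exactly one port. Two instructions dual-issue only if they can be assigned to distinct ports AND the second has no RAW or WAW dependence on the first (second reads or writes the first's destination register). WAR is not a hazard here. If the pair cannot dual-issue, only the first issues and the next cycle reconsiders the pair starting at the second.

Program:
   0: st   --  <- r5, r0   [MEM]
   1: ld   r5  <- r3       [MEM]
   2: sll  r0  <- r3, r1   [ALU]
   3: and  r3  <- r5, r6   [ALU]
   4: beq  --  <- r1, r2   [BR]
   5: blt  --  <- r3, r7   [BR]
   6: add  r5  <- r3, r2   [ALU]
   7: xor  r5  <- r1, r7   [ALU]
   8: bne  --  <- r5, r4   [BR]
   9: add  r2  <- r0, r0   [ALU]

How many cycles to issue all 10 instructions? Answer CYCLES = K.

[0] i0  st.MEM  -- no-port MEM/MEM
[1] i1,i2  ld.MEM;sll.ALU  -- 2-wide
[2] i3,i4  and.ALU;beq.BR  -- 2-wide
[3] i5,i6  blt.BR;add.ALU  -- 2-wide
[4] i7  xor.ALU  -- RAW r5
[5] i8,i9  bne.BR;add.ALU  -- 2-wide

CYCLES = 6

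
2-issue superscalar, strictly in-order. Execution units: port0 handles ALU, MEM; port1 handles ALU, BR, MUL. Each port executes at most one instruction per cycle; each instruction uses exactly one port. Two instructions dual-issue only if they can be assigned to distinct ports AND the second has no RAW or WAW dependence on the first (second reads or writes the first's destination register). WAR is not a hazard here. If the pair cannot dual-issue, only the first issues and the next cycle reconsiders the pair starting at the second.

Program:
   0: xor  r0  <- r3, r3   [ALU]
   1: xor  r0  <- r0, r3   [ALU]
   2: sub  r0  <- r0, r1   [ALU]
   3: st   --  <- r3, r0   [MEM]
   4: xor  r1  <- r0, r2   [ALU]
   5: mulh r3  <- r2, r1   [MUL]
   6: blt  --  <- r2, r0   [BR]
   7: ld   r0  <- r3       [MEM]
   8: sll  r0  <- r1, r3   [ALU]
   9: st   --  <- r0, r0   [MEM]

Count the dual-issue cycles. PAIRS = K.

PAIRS = 2

  cy0 -> i0 (xor.ALU) RAW+WAW r0
  cy1 -> i1 (xor.ALU) RAW+WAW r0
  cy2 -> i2 (sub.ALU) RAW r0
  cy3 -> i3/i4 (st.MEM/xor.ALU) 2-wide
  cy4 -> i5 (mulh.MUL) no-port MUL/BR
  cy5 -> i6/i7 (blt.BR/ld.MEM) 2-wide
  cy6 -> i8 (sll.ALU) RAW r0
  cy7 -> i9 (st.MEM) tail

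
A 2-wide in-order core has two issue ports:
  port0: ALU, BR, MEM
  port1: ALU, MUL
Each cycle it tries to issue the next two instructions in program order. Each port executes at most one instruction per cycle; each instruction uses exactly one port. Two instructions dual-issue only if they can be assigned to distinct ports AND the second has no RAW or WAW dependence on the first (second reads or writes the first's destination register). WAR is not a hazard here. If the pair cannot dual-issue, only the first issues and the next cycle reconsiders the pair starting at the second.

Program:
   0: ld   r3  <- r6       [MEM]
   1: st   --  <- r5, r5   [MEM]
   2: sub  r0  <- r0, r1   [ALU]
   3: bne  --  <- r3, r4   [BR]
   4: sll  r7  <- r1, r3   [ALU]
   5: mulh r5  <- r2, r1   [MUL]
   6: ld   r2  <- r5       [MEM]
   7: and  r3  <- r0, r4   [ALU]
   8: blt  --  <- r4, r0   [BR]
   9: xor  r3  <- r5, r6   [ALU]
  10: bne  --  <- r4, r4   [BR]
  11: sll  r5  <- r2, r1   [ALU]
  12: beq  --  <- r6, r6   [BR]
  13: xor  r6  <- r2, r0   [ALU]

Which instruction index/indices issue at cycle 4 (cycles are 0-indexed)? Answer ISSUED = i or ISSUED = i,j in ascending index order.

c0: i0 ld  no-port MEM/MEM
c1: i1+i2 st;sub  dual
c2: i3+i4 bne;sll  dual
c3: i5 mulh  RAW r5
c4: i6+i7 ld;and  dual
c5: i8+i9 blt;xor  dual
c6: i10+i11 bne;sll  dual
c7: i12+i13 beq;xor  dual

ISSUED = 6,7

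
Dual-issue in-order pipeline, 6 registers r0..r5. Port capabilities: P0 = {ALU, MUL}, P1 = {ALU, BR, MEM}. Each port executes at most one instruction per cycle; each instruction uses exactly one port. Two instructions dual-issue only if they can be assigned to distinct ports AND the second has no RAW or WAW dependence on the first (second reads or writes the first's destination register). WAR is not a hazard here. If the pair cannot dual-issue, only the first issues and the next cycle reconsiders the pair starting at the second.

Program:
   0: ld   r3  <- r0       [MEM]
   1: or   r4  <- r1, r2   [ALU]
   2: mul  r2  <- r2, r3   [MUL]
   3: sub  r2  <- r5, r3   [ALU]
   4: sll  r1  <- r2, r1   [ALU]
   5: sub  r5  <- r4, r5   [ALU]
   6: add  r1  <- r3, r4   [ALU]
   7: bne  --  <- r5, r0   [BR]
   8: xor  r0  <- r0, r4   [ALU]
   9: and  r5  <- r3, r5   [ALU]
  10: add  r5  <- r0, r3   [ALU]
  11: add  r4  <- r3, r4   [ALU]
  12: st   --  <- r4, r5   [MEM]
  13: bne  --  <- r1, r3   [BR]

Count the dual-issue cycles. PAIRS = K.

PAIRS = 5

#0 head=0: ld+or i0&i1 pair
#1 head=2: mul i2 WAW r2
#2 head=3: sub i3 RAW r2
#3 head=4: sll+sub i4&i5 pair
#4 head=6: add+bne i6&i7 pair
#5 head=8: xor+and i8&i9 pair
#6 head=10: add+add i10&i11 pair
#7 head=12: st i12 no-port MEM/BR
#8 head=13: bne i13 tail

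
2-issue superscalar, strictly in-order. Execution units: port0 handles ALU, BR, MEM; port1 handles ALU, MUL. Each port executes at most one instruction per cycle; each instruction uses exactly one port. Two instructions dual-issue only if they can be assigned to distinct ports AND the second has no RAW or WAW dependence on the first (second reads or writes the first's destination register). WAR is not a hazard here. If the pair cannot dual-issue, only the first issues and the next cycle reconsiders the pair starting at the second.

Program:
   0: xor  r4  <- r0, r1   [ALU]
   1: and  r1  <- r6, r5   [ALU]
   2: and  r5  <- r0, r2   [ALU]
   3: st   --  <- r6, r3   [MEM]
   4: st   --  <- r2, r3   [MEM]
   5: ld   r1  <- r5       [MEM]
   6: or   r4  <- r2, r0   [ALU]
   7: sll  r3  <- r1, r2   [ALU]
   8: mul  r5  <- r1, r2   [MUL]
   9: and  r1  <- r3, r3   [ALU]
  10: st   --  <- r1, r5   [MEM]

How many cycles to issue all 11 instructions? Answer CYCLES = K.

0. xor/and @i0/i1  | 2-wide
1. and/st @i2/i3  | 2-wide
2. st @i4  | no-port MEM/MEM
3. ld/or @i5/i6  | 2-wide
4. sll/mul @i7/i8  | 2-wide
5. and @i9  | RAW r1
6. st @i10  | tail

CYCLES = 7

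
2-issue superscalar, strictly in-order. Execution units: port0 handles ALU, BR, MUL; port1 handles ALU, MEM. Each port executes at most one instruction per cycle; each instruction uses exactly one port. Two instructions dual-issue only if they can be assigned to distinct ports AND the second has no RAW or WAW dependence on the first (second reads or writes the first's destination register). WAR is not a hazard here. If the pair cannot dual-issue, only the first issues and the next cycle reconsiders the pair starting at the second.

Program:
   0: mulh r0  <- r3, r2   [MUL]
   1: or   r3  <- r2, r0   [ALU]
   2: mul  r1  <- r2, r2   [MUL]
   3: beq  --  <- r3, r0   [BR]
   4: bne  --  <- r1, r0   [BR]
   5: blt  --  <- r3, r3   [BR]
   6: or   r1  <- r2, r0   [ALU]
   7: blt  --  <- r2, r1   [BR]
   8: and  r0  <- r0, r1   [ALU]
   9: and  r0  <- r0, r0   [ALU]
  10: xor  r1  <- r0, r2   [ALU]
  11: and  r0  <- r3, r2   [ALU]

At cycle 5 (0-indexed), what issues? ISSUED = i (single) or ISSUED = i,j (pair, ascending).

0. mulh @i0  | RAW r0
1. or+mul @i1+i2  | pair
2. beq @i3  | no-port BR/BR
3. bne @i4  | no-port BR/BR
4. blt+or @i5+i6  | pair
5. blt+and @i7+i8  | pair
6. and @i9  | RAW r0
7. xor+and @i10+i11  | pair

ISSUED = 7,8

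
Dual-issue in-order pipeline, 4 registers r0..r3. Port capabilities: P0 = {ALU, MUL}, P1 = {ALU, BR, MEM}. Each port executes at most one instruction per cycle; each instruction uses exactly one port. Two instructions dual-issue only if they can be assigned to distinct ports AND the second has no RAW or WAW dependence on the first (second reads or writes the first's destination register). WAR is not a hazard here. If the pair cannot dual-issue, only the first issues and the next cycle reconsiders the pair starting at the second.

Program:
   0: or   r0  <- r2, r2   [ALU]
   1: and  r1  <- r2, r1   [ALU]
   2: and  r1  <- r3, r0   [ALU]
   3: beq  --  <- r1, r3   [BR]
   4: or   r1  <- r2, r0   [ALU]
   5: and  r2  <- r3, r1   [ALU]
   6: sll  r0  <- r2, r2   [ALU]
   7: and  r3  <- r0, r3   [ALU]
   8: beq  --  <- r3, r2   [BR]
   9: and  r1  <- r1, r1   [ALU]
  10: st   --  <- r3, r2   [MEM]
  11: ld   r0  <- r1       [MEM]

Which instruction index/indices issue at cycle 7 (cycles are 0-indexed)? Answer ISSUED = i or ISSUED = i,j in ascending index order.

ISSUED = 10

  cy0 -> i0,i1 (or/and) pair
  cy1 -> i2 (and) RAW r1
  cy2 -> i3,i4 (beq/or) pair
  cy3 -> i5 (and) RAW r2
  cy4 -> i6 (sll) RAW r0
  cy5 -> i7 (and) RAW r3
  cy6 -> i8,i9 (beq/and) pair
  cy7 -> i10 (st) no-port MEM/MEM
  cy8 -> i11 (ld) tail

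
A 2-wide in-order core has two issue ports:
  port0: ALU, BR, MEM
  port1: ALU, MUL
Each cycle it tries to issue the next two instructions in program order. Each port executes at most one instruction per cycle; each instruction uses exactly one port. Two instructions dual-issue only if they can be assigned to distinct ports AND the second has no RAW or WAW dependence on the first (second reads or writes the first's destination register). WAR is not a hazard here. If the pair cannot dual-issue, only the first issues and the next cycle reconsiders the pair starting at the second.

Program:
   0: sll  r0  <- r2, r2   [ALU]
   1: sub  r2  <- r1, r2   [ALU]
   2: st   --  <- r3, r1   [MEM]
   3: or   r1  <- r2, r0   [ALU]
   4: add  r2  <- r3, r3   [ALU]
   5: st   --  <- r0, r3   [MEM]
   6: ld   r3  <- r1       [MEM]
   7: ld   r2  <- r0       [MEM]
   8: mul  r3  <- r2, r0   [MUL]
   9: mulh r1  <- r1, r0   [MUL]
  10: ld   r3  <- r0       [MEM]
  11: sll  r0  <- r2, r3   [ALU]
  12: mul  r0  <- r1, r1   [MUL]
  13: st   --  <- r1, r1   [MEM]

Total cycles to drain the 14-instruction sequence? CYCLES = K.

[0] i0,i1  sll.ALU;sub.ALU  -- 2-wide
[1] i2,i3  st.MEM;or.ALU  -- 2-wide
[2] i4,i5  add.ALU;st.MEM  -- 2-wide
[3] i6  ld.MEM  -- no-port MEM/MEM
[4] i7  ld.MEM  -- RAW r2
[5] i8  mul.MUL  -- no-port MUL/MUL
[6] i9,i10  mulh.MUL;ld.MEM  -- 2-wide
[7] i11  sll.ALU  -- WAW r0
[8] i12,i13  mul.MUL;st.MEM  -- 2-wide

CYCLES = 9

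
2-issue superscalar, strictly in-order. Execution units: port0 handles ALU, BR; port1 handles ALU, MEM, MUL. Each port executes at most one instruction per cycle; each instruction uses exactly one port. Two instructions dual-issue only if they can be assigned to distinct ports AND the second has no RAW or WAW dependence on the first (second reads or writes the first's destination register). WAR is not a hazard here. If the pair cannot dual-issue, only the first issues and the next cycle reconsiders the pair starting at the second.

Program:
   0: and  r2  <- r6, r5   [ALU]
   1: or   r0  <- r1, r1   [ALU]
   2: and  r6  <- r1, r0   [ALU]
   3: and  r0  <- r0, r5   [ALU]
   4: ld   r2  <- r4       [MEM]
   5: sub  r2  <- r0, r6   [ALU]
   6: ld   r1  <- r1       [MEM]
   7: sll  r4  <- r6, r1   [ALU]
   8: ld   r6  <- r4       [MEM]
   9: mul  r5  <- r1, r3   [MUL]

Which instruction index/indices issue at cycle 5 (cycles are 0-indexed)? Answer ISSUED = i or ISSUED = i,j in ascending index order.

ISSUED = 8

[0] i0/i1  and;or  -- pair
[1] i2/i3  and;and  -- pair
[2] i4  ld  -- WAW r2
[3] i5/i6  sub;ld  -- pair
[4] i7  sll  -- RAW r4
[5] i8  ld  -- no-port MEM/MUL
[6] i9  mul  -- tail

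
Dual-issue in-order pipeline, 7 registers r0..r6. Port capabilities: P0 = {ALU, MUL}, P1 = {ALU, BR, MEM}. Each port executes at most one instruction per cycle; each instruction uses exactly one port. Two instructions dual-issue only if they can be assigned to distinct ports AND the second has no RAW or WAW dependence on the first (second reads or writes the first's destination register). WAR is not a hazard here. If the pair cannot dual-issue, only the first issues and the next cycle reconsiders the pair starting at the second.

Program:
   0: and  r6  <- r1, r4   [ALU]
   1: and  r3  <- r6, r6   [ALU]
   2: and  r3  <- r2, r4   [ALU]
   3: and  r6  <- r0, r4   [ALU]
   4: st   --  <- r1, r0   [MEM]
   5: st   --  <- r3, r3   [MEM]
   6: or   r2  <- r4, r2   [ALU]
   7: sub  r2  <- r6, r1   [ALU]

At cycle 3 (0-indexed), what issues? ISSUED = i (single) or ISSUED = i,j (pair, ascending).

[0] i0  and  -- RAW r6
[1] i1  and  -- WAW r3
[2] i2/i3  and and  -- 2-wide
[3] i4  st  -- no-port MEM/MEM
[4] i5/i6  st or  -- 2-wide
[5] i7  sub  -- tail

ISSUED = 4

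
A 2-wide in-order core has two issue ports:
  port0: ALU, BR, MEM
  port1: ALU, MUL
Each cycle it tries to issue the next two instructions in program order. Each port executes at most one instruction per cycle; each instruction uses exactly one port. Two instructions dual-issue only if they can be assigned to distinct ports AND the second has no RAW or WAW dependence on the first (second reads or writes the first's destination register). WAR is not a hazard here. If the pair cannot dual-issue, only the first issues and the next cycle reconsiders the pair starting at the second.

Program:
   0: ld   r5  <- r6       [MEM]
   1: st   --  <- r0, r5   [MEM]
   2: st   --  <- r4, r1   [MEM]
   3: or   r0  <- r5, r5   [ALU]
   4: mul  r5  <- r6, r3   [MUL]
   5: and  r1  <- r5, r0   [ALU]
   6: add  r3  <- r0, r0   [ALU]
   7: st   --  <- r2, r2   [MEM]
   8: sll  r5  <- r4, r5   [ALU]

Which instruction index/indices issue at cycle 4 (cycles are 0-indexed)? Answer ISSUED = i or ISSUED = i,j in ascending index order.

  cy0 -> i0 (ld) no-port MEM/MEM
  cy1 -> i1 (st) no-port MEM/MEM
  cy2 -> i2/i3 (st or) 2-wide
  cy3 -> i4 (mul) RAW r5
  cy4 -> i5/i6 (and add) 2-wide
  cy5 -> i7/i8 (st sll) 2-wide

ISSUED = 5,6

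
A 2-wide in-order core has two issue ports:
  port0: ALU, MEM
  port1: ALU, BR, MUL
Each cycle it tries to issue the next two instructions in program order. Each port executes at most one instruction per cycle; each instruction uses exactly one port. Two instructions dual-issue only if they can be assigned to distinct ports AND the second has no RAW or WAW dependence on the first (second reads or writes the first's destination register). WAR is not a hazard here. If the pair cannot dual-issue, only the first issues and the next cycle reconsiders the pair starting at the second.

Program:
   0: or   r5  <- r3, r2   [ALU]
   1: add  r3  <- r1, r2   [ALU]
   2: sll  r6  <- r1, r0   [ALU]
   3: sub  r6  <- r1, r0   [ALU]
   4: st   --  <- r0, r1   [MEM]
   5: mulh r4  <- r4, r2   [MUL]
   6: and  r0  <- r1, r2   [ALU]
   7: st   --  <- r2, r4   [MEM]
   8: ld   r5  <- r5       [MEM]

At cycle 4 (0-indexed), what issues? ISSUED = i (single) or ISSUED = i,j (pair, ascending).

ISSUED = 7

  cy0 -> i0&i1 (or.ALU;add.ALU) 2-wide
  cy1 -> i2 (sll.ALU) WAW r6
  cy2 -> i3&i4 (sub.ALU;st.MEM) 2-wide
  cy3 -> i5&i6 (mulh.MUL;and.ALU) 2-wide
  cy4 -> i7 (st.MEM) no-port MEM/MEM
  cy5 -> i8 (ld.MEM) tail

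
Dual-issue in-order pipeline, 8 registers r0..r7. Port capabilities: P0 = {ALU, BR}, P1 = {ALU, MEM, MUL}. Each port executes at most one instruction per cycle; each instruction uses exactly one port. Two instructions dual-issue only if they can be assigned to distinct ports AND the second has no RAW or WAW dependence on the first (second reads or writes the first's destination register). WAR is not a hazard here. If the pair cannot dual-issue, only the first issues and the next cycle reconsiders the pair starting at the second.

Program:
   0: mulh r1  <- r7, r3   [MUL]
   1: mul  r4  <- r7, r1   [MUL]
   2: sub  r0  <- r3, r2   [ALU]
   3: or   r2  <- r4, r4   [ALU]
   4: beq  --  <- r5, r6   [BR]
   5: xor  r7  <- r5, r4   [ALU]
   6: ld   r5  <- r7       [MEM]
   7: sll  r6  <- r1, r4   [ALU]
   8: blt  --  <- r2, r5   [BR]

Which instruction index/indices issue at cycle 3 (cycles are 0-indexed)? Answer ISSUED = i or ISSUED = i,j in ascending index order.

ISSUED = 5

  cy0 -> i0 (mulh) no-port MUL/MUL
  cy1 -> i1/i2 (mul;sub) pair
  cy2 -> i3/i4 (or;beq) pair
  cy3 -> i5 (xor) RAW r7
  cy4 -> i6/i7 (ld;sll) pair
  cy5 -> i8 (blt) tail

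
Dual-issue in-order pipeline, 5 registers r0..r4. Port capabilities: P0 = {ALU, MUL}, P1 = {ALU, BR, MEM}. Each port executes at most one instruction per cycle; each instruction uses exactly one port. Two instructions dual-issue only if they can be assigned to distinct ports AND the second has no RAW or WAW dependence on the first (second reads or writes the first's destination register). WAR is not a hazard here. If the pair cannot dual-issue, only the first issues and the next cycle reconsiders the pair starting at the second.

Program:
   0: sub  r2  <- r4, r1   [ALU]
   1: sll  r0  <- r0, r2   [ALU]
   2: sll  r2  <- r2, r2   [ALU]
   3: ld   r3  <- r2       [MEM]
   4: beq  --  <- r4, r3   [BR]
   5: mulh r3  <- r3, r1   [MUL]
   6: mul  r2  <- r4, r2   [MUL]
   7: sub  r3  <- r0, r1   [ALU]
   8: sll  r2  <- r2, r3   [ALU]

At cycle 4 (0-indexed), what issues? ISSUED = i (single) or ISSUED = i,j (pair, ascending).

  cy0 -> i0 (sub) RAW r2
  cy1 -> i1+i2 (sll/sll) dual
  cy2 -> i3 (ld) no-port MEM/BR
  cy3 -> i4+i5 (beq/mulh) dual
  cy4 -> i6+i7 (mul/sub) dual
  cy5 -> i8 (sll) tail

ISSUED = 6,7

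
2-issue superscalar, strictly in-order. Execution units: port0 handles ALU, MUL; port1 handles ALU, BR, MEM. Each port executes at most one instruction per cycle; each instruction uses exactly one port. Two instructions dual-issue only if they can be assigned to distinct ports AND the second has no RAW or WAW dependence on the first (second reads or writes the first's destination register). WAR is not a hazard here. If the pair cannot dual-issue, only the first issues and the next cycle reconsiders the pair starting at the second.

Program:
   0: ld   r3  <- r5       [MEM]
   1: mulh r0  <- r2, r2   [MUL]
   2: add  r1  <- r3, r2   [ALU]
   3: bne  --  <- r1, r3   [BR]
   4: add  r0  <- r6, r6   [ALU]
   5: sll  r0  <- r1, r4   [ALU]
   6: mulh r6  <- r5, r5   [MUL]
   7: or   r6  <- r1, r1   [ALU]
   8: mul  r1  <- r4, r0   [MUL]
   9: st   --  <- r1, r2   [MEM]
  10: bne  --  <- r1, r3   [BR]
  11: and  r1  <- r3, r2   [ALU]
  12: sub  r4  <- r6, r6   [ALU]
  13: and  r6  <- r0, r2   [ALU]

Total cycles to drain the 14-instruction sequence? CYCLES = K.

CYCLES = 8

  cy0 -> i0+i1 (ld mulh) pair
  cy1 -> i2 (add) RAW r1
  cy2 -> i3+i4 (bne add) pair
  cy3 -> i5+i6 (sll mulh) pair
  cy4 -> i7+i8 (or mul) pair
  cy5 -> i9 (st) no-port MEM/BR
  cy6 -> i10+i11 (bne and) pair
  cy7 -> i12+i13 (sub and) pair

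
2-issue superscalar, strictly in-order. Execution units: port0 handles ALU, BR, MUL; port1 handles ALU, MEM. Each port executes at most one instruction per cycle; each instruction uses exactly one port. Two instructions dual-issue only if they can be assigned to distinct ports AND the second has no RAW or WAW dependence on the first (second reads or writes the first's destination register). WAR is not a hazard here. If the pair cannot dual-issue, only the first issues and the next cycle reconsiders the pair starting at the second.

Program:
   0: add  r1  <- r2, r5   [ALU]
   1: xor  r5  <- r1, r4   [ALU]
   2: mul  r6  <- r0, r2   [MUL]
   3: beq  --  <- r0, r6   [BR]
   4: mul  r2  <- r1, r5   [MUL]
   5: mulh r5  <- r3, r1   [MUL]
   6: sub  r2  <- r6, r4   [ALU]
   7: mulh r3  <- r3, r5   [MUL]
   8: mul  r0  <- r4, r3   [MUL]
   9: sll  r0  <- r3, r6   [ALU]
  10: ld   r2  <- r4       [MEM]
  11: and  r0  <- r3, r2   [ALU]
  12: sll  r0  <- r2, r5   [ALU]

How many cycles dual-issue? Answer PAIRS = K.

c0: i0 add  RAW r1
c1: i1+i2 xor mul  2-wide
c2: i3 beq  no-port BR/MUL
c3: i4 mul  no-port MUL/MUL
c4: i5+i6 mulh sub  2-wide
c5: i7 mulh  no-port MUL/MUL
c6: i8 mul  WAW r0
c7: i9+i10 sll ld  2-wide
c8: i11 and  WAW r0
c9: i12 sll  tail

PAIRS = 3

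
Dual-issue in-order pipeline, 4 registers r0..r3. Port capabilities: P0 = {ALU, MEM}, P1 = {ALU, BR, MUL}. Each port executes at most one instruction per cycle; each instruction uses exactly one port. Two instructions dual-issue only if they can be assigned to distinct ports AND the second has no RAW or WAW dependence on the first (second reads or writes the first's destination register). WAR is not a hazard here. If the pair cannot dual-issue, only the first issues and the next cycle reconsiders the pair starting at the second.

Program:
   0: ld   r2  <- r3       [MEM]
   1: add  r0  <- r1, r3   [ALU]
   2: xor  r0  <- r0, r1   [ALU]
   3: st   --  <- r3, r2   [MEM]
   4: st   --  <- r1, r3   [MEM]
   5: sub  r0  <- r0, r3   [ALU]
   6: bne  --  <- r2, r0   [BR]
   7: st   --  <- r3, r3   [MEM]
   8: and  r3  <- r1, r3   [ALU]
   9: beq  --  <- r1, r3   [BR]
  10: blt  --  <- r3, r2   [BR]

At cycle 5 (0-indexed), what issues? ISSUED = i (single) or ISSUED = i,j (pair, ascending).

0. ld/add @i0+i1  | dual
1. xor/st @i2+i3  | dual
2. st/sub @i4+i5  | dual
3. bne/st @i6+i7  | dual
4. and @i8  | RAW r3
5. beq @i9  | no-port BR/BR
6. blt @i10  | tail

ISSUED = 9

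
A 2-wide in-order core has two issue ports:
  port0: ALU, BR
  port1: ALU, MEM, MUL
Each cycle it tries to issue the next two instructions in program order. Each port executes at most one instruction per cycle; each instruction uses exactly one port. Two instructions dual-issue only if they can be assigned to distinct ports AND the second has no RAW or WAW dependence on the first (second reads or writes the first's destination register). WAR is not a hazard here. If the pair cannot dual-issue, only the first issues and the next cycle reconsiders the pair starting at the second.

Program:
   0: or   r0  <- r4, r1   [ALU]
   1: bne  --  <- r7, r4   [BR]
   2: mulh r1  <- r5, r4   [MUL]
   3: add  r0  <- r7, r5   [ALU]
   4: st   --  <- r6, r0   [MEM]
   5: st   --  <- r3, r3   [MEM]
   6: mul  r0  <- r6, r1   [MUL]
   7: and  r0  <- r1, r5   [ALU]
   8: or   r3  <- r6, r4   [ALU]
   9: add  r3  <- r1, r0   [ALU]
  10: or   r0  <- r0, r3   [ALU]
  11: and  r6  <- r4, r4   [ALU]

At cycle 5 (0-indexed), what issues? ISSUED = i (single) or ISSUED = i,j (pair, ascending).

t=0 i0+i1:or.ALU/bne.BR ; dual
t=1 i2+i3:mulh.MUL/add.ALU ; dual
t=2 i4:st.MEM ; no-port MEM/MEM
t=3 i5:st.MEM ; no-port MEM/MUL
t=4 i6:mul.MUL ; WAW r0
t=5 i7+i8:and.ALU/or.ALU ; dual
t=6 i9:add.ALU ; RAW r3
t=7 i10+i11:or.ALU/and.ALU ; dual

ISSUED = 7,8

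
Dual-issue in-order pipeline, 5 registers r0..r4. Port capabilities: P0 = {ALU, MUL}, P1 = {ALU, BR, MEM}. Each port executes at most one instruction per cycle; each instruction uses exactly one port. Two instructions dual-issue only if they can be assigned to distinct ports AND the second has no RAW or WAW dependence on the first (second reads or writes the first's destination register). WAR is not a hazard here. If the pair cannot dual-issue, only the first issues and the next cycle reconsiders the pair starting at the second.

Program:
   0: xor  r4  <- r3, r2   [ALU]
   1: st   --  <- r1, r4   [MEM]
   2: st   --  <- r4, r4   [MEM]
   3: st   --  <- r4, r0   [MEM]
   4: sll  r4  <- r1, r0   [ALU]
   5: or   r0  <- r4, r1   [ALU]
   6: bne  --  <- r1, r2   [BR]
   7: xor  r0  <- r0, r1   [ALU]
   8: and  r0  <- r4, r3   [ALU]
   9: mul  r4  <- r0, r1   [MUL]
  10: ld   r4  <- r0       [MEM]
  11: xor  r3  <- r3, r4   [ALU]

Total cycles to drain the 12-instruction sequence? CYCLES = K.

t=0 i0:xor ; RAW r4
t=1 i1:st ; no-port MEM/MEM
t=2 i2:st ; no-port MEM/MEM
t=3 i3/i4:st+sll ; pair
t=4 i5/i6:or+bne ; pair
t=5 i7:xor ; WAW r0
t=6 i8:and ; RAW r0
t=7 i9:mul ; WAW r4
t=8 i10:ld ; RAW r4
t=9 i11:xor ; tail

CYCLES = 10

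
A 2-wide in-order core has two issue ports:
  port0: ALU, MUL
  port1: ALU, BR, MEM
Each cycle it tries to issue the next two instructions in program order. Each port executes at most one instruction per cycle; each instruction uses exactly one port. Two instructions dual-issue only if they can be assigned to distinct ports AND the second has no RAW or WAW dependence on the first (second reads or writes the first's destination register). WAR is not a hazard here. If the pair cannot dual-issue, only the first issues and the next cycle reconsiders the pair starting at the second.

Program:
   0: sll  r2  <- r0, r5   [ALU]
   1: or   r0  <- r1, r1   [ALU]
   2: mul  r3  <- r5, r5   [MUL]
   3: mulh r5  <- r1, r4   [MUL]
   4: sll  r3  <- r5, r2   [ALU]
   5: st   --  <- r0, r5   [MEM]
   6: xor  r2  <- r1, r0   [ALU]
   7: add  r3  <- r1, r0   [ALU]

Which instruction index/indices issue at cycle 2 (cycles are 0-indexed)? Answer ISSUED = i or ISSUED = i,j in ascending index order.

#0 head=0: sll.ALU;or.ALU i0,i1 pair
#1 head=2: mul.MUL i2 no-port MUL/MUL
#2 head=3: mulh.MUL i3 RAW r5
#3 head=4: sll.ALU;st.MEM i4,i5 pair
#4 head=6: xor.ALU;add.ALU i6,i7 pair

ISSUED = 3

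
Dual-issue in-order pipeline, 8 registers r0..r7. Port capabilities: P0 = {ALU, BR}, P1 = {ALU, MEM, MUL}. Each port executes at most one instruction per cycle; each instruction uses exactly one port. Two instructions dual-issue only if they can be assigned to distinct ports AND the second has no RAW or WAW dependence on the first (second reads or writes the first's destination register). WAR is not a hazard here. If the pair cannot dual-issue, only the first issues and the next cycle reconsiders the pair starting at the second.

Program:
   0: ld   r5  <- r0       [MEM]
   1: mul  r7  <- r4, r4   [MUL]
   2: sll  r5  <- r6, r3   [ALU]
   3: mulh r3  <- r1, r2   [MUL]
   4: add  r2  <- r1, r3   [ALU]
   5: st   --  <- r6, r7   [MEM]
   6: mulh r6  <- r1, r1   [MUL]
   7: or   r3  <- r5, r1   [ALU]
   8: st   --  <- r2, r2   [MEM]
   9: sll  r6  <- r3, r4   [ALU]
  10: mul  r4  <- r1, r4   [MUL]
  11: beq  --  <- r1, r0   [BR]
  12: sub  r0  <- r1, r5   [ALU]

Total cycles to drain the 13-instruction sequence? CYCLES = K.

c0: i0 ld.MEM  no-port MEM/MUL
c1: i1&i2 mul.MUL sll.ALU  dual
c2: i3 mulh.MUL  RAW r3
c3: i4&i5 add.ALU st.MEM  dual
c4: i6&i7 mulh.MUL or.ALU  dual
c5: i8&i9 st.MEM sll.ALU  dual
c6: i10&i11 mul.MUL beq.BR  dual
c7: i12 sub.ALU  tail

CYCLES = 8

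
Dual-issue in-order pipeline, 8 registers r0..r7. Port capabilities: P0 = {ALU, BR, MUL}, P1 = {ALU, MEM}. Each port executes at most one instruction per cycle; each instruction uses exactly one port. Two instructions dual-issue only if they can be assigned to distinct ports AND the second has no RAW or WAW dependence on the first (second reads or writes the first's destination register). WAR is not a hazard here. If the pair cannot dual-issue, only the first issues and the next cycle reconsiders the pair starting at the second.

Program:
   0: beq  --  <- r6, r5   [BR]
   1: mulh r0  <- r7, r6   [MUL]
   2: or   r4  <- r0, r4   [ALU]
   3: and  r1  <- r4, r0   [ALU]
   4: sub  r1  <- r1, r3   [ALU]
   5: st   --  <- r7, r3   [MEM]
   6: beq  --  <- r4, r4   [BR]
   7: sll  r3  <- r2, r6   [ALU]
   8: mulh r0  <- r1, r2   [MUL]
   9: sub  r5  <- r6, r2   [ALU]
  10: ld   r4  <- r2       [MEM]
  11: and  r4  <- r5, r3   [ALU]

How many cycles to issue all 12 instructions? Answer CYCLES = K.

CYCLES = 9

0. beq.BR @i0  | no-port BR/MUL
1. mulh.MUL @i1  | RAW r0
2. or.ALU @i2  | RAW r4
3. and.ALU @i3  | RAW+WAW r1
4. sub.ALU/st.MEM @i4,i5  | dual
5. beq.BR/sll.ALU @i6,i7  | dual
6. mulh.MUL/sub.ALU @i8,i9  | dual
7. ld.MEM @i10  | WAW r4
8. and.ALU @i11  | tail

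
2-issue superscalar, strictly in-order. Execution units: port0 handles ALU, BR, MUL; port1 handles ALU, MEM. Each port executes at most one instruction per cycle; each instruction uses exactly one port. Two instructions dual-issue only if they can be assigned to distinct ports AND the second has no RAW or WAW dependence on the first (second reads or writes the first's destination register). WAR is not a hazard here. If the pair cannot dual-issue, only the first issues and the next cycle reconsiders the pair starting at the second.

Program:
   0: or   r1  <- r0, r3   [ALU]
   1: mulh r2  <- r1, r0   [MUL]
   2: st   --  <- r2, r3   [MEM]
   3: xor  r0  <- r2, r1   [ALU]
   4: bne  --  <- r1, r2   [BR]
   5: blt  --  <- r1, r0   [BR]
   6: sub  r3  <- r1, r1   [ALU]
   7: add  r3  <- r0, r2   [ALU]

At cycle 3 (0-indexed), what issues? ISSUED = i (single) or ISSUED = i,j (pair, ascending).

ISSUED = 4

[0] i0  or  -- RAW r1
[1] i1  mulh  -- RAW r2
[2] i2+i3  st;xor  -- 2-wide
[3] i4  bne  -- no-port BR/BR
[4] i5+i6  blt;sub  -- 2-wide
[5] i7  add  -- tail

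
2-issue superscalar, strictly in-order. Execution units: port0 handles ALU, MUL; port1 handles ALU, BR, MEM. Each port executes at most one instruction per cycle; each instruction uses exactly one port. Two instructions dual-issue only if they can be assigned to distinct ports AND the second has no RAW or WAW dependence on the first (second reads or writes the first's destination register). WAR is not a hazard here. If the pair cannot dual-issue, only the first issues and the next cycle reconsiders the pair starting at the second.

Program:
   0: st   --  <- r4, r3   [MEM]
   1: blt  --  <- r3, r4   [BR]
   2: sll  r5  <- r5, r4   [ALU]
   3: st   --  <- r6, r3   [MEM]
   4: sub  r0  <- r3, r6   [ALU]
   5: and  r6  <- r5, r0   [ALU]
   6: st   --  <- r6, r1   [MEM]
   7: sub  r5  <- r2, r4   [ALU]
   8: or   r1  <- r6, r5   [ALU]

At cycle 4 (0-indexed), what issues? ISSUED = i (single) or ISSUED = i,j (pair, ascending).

  cy0 -> i0 (st) no-port MEM/BR
  cy1 -> i1,i2 (blt/sll) pair
  cy2 -> i3,i4 (st/sub) pair
  cy3 -> i5 (and) RAW r6
  cy4 -> i6,i7 (st/sub) pair
  cy5 -> i8 (or) tail

ISSUED = 6,7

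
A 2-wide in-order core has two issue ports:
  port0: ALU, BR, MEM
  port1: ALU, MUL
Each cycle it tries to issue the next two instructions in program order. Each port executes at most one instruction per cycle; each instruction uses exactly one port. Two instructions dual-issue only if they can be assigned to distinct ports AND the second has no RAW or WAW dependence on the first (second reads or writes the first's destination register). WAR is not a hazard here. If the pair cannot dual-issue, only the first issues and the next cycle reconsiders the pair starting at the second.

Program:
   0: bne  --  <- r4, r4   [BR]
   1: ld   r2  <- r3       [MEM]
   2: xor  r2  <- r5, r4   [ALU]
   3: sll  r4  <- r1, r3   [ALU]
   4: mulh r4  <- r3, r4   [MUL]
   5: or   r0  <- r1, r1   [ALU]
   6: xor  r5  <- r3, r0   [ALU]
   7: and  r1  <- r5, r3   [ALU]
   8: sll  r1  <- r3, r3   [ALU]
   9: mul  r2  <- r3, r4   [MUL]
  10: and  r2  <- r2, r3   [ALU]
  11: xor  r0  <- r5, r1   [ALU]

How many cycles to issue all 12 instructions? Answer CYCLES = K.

CYCLES = 8

#0 head=0: bne.BR i0 no-port BR/MEM
#1 head=1: ld.MEM i1 WAW r2
#2 head=2: xor.ALU/sll.ALU i2&i3 2-wide
#3 head=4: mulh.MUL/or.ALU i4&i5 2-wide
#4 head=6: xor.ALU i6 RAW r5
#5 head=7: and.ALU i7 WAW r1
#6 head=8: sll.ALU/mul.MUL i8&i9 2-wide
#7 head=10: and.ALU/xor.ALU i10&i11 2-wide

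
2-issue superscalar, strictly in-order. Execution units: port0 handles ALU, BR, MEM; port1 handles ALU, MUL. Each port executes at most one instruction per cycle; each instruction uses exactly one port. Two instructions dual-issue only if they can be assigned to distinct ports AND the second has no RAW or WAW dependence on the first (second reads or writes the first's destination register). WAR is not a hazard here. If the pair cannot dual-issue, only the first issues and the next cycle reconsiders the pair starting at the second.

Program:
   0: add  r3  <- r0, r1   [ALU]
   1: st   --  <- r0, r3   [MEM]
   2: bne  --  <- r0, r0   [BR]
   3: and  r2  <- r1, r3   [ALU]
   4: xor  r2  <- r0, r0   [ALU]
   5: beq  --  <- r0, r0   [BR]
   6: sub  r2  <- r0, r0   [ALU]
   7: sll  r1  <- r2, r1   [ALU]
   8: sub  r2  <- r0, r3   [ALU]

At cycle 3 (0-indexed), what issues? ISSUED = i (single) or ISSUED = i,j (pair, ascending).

#0 head=0: add i0 RAW r3
#1 head=1: st i1 no-port MEM/BR
#2 head=2: bne;and i2,i3 pair
#3 head=4: xor;beq i4,i5 pair
#4 head=6: sub i6 RAW r2
#5 head=7: sll;sub i7,i8 pair

ISSUED = 4,5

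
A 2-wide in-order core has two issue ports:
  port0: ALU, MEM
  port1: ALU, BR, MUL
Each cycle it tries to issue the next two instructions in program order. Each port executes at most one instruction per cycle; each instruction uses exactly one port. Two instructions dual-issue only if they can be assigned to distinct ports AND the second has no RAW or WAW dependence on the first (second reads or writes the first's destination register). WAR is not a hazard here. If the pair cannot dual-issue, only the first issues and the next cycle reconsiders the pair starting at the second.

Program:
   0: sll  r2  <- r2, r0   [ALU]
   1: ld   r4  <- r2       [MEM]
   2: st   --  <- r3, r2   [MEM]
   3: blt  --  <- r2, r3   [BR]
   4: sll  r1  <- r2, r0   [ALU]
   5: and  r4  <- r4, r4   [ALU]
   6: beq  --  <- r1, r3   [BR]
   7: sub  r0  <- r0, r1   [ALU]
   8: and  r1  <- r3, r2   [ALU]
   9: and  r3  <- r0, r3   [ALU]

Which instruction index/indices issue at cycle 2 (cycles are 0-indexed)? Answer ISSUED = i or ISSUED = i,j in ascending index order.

ISSUED = 2,3

t=0 i0:sll.ALU ; RAW r2
t=1 i1:ld.MEM ; no-port MEM/MEM
t=2 i2/i3:st.MEM blt.BR ; 2-wide
t=3 i4/i5:sll.ALU and.ALU ; 2-wide
t=4 i6/i7:beq.BR sub.ALU ; 2-wide
t=5 i8/i9:and.ALU and.ALU ; 2-wide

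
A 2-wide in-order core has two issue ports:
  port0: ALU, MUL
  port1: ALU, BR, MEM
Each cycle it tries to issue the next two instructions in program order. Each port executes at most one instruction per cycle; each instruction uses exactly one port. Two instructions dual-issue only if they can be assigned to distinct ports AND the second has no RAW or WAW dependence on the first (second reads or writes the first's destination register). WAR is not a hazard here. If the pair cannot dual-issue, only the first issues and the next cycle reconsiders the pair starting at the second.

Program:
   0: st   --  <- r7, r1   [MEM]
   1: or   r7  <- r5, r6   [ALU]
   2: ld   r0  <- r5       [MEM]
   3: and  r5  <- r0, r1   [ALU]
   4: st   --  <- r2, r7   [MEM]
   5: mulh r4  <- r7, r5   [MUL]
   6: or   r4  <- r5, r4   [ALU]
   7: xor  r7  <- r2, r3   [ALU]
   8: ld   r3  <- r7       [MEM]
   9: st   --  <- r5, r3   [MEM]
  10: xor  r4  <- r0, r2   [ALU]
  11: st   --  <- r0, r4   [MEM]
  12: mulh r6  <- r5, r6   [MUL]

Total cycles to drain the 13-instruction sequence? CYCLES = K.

[0] i0/i1  st.MEM;or.ALU  -- pair
[1] i2  ld.MEM  -- RAW r0
[2] i3/i4  and.ALU;st.MEM  -- pair
[3] i5  mulh.MUL  -- RAW+WAW r4
[4] i6/i7  or.ALU;xor.ALU  -- pair
[5] i8  ld.MEM  -- no-port MEM/MEM
[6] i9/i10  st.MEM;xor.ALU  -- pair
[7] i11/i12  st.MEM;mulh.MUL  -- pair

CYCLES = 8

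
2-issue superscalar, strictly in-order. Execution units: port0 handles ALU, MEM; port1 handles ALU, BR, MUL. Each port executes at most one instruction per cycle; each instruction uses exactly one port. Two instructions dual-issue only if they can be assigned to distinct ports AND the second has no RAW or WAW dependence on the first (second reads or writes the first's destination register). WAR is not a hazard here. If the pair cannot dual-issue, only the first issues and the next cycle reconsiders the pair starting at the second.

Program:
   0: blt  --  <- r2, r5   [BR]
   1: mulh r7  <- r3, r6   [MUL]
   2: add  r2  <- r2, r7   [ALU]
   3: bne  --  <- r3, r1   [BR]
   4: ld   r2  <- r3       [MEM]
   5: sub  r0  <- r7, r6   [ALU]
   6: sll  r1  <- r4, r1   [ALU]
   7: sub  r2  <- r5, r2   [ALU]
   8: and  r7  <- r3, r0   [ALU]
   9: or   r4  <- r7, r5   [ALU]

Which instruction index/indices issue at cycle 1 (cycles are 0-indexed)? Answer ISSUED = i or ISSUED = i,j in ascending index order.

ISSUED = 1

0. blt @i0  | no-port BR/MUL
1. mulh @i1  | RAW r7
2. add;bne @i2+i3  | pair
3. ld;sub @i4+i5  | pair
4. sll;sub @i6+i7  | pair
5. and @i8  | RAW r7
6. or @i9  | tail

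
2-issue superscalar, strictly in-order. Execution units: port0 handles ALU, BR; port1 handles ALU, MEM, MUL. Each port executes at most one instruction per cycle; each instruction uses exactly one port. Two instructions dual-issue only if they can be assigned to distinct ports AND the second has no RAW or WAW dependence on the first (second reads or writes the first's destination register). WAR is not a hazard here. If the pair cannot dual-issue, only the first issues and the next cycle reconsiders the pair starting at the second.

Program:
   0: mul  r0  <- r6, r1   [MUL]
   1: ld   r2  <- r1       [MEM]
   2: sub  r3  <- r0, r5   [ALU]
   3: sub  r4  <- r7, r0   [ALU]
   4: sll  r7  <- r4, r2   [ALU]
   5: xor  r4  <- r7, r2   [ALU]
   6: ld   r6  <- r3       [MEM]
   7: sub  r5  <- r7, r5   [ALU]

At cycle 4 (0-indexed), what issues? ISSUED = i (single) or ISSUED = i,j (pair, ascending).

ISSUED = 5,6

[0] i0  mul  -- no-port MUL/MEM
[1] i1+i2  ld+sub  -- dual
[2] i3  sub  -- RAW r4
[3] i4  sll  -- RAW r7
[4] i5+i6  xor+ld  -- dual
[5] i7  sub  -- tail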